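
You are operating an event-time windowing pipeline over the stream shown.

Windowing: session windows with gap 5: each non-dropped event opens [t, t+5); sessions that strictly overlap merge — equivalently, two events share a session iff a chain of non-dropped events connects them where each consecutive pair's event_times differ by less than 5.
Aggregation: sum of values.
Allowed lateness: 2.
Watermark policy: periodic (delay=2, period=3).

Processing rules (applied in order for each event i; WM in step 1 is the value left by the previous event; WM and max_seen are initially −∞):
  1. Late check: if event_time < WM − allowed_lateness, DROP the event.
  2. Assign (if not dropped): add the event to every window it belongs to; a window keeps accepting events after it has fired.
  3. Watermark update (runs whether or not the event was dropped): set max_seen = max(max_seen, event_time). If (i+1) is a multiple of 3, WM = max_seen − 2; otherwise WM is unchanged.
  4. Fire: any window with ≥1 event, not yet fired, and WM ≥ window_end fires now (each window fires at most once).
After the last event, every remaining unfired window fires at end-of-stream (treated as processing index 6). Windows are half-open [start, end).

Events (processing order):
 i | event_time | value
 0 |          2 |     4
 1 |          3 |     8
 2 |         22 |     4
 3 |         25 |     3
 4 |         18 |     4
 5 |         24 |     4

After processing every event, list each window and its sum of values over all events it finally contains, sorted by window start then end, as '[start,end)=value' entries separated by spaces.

[2,8)=12 [18,30)=15

i=0 t=2 v=4: → [2,7); WM=−∞
i=1 t=3 v=8: → [2,8); WM=−∞
i=2 t=22 v=4: → [22,27); WM=20
i=3 t=25 v=3: → [22,30); WM=20
i=4 t=18 v=4: → [18,30); WM=20
i=5 t=24 v=4: → [18,30); WM=23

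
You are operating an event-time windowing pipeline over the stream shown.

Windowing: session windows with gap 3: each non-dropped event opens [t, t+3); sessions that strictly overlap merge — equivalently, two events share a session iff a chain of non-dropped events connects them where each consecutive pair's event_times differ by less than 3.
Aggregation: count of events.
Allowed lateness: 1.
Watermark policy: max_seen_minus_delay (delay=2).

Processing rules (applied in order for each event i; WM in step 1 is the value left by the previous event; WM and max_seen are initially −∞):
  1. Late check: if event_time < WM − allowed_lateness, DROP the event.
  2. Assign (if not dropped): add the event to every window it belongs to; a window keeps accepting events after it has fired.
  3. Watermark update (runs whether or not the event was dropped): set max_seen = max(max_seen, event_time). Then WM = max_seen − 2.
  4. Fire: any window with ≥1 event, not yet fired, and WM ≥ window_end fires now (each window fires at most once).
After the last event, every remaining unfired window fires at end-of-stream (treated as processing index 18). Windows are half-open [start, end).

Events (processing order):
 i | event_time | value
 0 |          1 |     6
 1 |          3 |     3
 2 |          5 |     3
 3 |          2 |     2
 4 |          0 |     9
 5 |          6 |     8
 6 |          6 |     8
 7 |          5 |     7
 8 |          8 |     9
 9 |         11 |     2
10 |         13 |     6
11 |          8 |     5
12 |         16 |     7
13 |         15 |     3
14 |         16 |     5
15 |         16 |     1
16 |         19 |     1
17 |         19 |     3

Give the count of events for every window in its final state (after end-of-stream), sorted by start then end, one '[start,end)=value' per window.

[1,11)=8 [11,19)=6 [19,22)=2

i=0 t=1 v=6: → [1,4); WM=-1
i=1 t=3 v=3: → [1,6); WM=1
i=2 t=5 v=3: → [1,8); WM=3
i=3 t=2 v=2: → [1,8); WM=3
i=4 t=0 v=9: DROP (t<3-1); WM=3
i=5 t=6 v=8: → [1,9); WM=4
i=6 t=6 v=8: → [1,9); WM=4
i=7 t=5 v=7: → [1,9); WM=4
i=8 t=8 v=9: → [1,11); WM=6
i=9 t=11 v=2: → [11,14); WM=9
i=10 t=13 v=6: → [11,16); WM=11
i=11 t=8 v=5: DROP (t<11-1); WM=11
i=12 t=16 v=7: → [16,19); WM=14
i=13 t=15 v=3: → [11,19); WM=14
i=14 t=16 v=5: → [11,19); WM=14
i=15 t=16 v=1: → [11,19); WM=14
i=16 t=19 v=1: → [19,22); WM=17
i=17 t=19 v=3: → [19,22); WM=17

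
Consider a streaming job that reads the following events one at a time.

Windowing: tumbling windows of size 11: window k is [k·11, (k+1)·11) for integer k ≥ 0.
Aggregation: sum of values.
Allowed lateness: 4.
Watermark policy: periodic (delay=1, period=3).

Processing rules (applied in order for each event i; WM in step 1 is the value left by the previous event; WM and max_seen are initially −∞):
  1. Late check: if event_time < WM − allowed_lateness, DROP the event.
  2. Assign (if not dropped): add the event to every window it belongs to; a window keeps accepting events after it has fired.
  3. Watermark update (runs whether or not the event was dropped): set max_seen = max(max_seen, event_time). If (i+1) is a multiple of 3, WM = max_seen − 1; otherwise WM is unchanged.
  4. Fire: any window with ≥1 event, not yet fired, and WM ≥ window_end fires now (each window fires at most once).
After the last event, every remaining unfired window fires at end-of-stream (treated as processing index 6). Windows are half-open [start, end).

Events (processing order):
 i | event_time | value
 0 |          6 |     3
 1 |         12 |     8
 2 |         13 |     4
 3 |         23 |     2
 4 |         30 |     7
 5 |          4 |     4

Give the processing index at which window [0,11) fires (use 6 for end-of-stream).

2

i=0 t=6 v=3: → [0,11); WM=−∞
i=1 t=12 v=8: → [11,22); WM=−∞
i=2 t=13 v=4: → [11,22); WM=12; [0,11) fires=3
i=3 t=23 v=2: → [22,33); WM=12
i=4 t=30 v=7: → [22,33); WM=12
i=5 t=4 v=4: DROP (t<12-4); WM=29; [11,22) fires=12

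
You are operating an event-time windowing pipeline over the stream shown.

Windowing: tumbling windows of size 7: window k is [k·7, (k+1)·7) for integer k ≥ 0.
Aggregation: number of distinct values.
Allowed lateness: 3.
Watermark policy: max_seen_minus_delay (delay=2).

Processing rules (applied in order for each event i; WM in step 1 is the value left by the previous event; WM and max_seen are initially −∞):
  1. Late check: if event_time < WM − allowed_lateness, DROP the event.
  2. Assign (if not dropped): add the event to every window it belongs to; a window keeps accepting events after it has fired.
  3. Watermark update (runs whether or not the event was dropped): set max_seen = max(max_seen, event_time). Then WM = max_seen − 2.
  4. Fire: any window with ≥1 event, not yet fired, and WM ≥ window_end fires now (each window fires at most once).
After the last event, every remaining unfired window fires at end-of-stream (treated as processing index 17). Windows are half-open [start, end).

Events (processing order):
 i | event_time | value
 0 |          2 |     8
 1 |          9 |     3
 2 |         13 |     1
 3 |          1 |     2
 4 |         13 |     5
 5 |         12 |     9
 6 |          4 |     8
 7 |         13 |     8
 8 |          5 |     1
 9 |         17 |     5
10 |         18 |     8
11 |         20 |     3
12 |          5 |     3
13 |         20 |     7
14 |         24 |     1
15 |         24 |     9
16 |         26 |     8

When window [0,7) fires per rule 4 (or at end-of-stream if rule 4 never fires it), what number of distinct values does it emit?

i=0 t=2 v=8: → [0,7); WM=0
i=1 t=9 v=3: → [7,14); WM=7; [0,7) fires=1
i=2 t=13 v=1: → [7,14); WM=11
i=3 t=1 v=2: DROP (t<11-3); WM=11
i=4 t=13 v=5: → [7,14); WM=11
i=5 t=12 v=9: → [7,14); WM=11
i=6 t=4 v=8: DROP (t<11-3); WM=11
i=7 t=13 v=8: → [7,14); WM=11
i=8 t=5 v=1: DROP (t<11-3); WM=11
i=9 t=17 v=5: → [14,21); WM=15; [7,14) fires=5
i=10 t=18 v=8: → [14,21); WM=16
i=11 t=20 v=3: → [14,21); WM=18
i=12 t=5 v=3: DROP (t<18-3); WM=18
i=13 t=20 v=7: → [14,21); WM=18
i=14 t=24 v=1: → [21,28); WM=22; [14,21) fires=4
i=15 t=24 v=9: → [21,28); WM=22
i=16 t=26 v=8: → [21,28); WM=24

1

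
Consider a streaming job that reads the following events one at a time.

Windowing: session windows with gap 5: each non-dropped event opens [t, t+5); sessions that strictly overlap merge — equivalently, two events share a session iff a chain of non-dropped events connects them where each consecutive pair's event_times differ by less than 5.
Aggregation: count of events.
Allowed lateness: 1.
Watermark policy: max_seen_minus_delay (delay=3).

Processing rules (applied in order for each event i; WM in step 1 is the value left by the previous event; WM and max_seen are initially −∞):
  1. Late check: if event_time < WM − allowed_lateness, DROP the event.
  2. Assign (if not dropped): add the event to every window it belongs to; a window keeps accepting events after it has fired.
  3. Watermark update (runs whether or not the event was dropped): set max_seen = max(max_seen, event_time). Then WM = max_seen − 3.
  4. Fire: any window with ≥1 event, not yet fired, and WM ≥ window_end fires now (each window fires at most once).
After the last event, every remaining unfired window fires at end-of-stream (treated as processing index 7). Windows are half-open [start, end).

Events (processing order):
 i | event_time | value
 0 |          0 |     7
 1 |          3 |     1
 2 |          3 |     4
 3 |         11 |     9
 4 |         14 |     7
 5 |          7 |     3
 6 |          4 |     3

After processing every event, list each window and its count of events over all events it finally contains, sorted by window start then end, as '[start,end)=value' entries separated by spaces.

[0,8)=3 [11,19)=2

i=0 t=0 v=7: → [0,5); WM=-3
i=1 t=3 v=1: → [0,8); WM=0
i=2 t=3 v=4: → [0,8); WM=0
i=3 t=11 v=9: → [11,16); WM=8
i=4 t=14 v=7: → [11,19); WM=11
i=5 t=7 v=3: DROP (t<11-1); WM=11
i=6 t=4 v=3: DROP (t<11-1); WM=11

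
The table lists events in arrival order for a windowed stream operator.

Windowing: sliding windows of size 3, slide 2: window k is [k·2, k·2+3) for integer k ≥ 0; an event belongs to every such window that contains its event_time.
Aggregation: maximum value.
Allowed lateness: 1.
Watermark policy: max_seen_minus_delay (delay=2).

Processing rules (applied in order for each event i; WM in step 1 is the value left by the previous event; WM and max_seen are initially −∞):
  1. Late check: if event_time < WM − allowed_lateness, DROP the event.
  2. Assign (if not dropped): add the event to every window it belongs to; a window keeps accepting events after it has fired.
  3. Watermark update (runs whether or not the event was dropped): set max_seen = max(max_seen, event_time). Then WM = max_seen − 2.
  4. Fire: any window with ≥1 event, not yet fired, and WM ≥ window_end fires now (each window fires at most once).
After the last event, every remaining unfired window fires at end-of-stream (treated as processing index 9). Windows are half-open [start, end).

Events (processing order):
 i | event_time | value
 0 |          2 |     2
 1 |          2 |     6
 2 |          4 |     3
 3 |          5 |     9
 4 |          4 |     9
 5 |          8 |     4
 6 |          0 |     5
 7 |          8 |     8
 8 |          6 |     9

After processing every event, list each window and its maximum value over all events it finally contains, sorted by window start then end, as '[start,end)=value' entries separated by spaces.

i=0 t=2 v=2: → [2,5),[0,3); WM=0
i=1 t=2 v=6: → [2,5),[0,3); WM=0
i=2 t=4 v=3: → [4,7),[2,5); WM=2
i=3 t=5 v=9: → [4,7); WM=3; [0,3) fires=6
i=4 t=4 v=9: → [4,7),[2,5); WM=3
i=5 t=8 v=4: → [8,11),[6,9); WM=6; [2,5) fires=9
i=6 t=0 v=5: DROP (t<6-1); WM=6
i=7 t=8 v=8: → [8,11),[6,9); WM=6
i=8 t=6 v=9: → [6,9),[4,7); WM=6

[0,3)=6 [2,5)=9 [4,7)=9 [6,9)=9 [8,11)=8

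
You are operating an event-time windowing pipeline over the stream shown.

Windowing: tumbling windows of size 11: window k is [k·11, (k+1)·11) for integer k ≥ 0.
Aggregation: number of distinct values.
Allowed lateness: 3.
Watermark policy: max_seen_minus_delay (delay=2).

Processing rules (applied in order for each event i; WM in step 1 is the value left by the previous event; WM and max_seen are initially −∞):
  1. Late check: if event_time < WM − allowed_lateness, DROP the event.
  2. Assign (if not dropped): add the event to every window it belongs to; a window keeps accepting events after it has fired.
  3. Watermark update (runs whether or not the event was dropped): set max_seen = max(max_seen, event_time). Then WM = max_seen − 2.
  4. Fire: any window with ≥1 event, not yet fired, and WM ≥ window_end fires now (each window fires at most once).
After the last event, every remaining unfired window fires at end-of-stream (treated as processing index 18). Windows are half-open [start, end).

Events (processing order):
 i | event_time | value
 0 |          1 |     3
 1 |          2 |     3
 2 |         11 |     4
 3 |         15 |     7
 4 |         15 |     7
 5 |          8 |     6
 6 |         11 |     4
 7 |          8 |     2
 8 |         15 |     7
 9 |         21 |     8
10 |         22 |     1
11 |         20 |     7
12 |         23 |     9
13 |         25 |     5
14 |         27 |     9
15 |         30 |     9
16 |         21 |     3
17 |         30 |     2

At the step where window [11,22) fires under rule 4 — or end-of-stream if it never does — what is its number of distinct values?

3

i=0 t=1 v=3: → [0,11); WM=-1
i=1 t=2 v=3: → [0,11); WM=0
i=2 t=11 v=4: → [11,22); WM=9
i=3 t=15 v=7: → [11,22); WM=13; [0,11) fires=1
i=4 t=15 v=7: → [11,22); WM=13
i=5 t=8 v=6: DROP (t<13-3); WM=13
i=6 t=11 v=4: → [11,22); WM=13
i=7 t=8 v=2: DROP (t<13-3); WM=13
i=8 t=15 v=7: → [11,22); WM=13
i=9 t=21 v=8: → [11,22); WM=19
i=10 t=22 v=1: → [22,33); WM=20
i=11 t=20 v=7: → [11,22); WM=20
i=12 t=23 v=9: → [22,33); WM=21
i=13 t=25 v=5: → [22,33); WM=23; [11,22) fires=3
i=14 t=27 v=9: → [22,33); WM=25
i=15 t=30 v=9: → [22,33); WM=28
i=16 t=21 v=3: DROP (t<28-3); WM=28
i=17 t=30 v=2: → [22,33); WM=28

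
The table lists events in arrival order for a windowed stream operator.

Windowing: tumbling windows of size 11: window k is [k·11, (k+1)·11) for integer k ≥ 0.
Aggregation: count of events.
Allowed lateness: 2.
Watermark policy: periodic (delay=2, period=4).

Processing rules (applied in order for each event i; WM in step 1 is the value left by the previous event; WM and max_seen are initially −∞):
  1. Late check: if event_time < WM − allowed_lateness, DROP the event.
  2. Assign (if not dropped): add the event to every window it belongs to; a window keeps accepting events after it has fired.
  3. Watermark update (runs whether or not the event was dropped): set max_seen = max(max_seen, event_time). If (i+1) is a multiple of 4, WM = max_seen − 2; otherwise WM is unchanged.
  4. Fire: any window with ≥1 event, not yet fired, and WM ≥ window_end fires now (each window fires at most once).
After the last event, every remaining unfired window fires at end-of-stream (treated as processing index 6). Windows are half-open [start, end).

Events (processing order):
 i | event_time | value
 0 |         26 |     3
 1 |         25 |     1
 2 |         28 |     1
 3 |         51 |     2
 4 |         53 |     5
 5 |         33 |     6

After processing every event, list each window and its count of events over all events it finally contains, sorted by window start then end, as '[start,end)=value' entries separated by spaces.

i=0 t=26 v=3: → [22,33); WM=−∞
i=1 t=25 v=1: → [22,33); WM=−∞
i=2 t=28 v=1: → [22,33); WM=−∞
i=3 t=51 v=2: → [44,55); WM=49; [22,33) fires=3
i=4 t=53 v=5: → [44,55); WM=49
i=5 t=33 v=6: DROP (t<49-2); WM=49

[22,33)=3 [44,55)=2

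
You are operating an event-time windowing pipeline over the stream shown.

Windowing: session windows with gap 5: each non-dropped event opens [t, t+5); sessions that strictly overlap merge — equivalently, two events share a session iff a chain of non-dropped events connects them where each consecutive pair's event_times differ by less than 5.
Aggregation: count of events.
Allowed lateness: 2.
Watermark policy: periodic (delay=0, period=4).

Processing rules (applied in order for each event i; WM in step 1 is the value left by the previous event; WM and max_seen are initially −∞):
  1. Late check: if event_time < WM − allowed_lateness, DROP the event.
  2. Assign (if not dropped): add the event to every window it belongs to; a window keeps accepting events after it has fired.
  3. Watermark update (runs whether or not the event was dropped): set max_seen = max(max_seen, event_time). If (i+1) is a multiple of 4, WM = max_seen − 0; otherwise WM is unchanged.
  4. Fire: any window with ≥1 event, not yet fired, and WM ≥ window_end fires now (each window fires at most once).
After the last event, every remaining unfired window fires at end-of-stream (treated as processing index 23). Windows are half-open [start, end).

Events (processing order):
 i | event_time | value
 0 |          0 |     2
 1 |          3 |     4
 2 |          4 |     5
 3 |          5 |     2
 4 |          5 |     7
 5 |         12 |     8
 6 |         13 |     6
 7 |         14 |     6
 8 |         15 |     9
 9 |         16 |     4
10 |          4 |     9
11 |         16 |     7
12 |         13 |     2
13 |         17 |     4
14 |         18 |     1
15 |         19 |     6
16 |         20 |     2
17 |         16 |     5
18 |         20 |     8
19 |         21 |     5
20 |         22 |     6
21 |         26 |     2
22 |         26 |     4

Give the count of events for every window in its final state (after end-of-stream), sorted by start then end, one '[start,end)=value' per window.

[0,10)=5 [12,31)=15

i=0 t=0 v=2: → [0,5); WM=−∞
i=1 t=3 v=4: → [0,8); WM=−∞
i=2 t=4 v=5: → [0,9); WM=−∞
i=3 t=5 v=2: → [0,10); WM=5
i=4 t=5 v=7: → [0,10); WM=5
i=5 t=12 v=8: → [12,17); WM=5
i=6 t=13 v=6: → [12,18); WM=5
i=7 t=14 v=6: → [12,19); WM=14
i=8 t=15 v=9: → [12,20); WM=14
i=9 t=16 v=4: → [12,21); WM=14
i=10 t=4 v=9: DROP (t<14-2); WM=14
i=11 t=16 v=7: → [12,21); WM=16
i=12 t=13 v=2: DROP (t<16-2); WM=16
i=13 t=17 v=4: → [12,22); WM=16
i=14 t=18 v=1: → [12,23); WM=16
i=15 t=19 v=6: → [12,24); WM=19
i=16 t=20 v=2: → [12,25); WM=19
i=17 t=16 v=5: DROP (t<19-2); WM=19
i=18 t=20 v=8: → [12,25); WM=19
i=19 t=21 v=5: → [12,26); WM=21
i=20 t=22 v=6: → [12,27); WM=21
i=21 t=26 v=2: → [12,31); WM=21
i=22 t=26 v=4: → [12,31); WM=21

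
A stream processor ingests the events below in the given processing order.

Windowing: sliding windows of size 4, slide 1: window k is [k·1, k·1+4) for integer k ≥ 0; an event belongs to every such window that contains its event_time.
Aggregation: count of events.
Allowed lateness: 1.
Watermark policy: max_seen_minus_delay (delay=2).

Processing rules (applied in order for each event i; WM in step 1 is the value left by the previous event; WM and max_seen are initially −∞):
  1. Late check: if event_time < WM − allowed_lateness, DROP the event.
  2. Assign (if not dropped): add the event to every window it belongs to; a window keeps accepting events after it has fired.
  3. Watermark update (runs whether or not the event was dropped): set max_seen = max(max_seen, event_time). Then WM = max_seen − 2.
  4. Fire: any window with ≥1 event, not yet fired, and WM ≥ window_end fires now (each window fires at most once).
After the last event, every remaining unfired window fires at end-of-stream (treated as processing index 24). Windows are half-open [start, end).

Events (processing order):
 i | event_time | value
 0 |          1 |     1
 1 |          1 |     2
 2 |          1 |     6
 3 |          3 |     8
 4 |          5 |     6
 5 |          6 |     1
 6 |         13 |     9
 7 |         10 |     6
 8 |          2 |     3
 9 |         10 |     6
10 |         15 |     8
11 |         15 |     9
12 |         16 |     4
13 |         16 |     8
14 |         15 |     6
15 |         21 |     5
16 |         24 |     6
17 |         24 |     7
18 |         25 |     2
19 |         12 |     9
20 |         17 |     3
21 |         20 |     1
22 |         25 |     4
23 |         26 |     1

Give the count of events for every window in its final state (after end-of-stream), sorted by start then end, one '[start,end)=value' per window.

[0,4)=4 [1,5)=4 [2,6)=2 [3,7)=3 [4,8)=2 [5,9)=2 [6,10)=1 [7,11)=2 [8,12)=2 [9,13)=2 [10,14)=3 [11,15)=1 [12,16)=4 [13,17)=6 [14,18)=5 [15,19)=5 [16,20)=2 [18,22)=1 [19,23)=1 [20,24)=1 [21,25)=3 [22,26)=4 [23,27)=5 [24,28)=5 [25,29)=3 [26,30)=1

i=0 t=1 v=1: → [1,5),[0,4); WM=-1
i=1 t=1 v=2: → [1,5),[0,4); WM=-1
i=2 t=1 v=6: → [1,5),[0,4); WM=-1
i=3 t=3 v=8: → [3,7),[2,6),[1,5),[0,4); WM=1
i=4 t=5 v=6: → [5,9),[4,8),[3,7),[2,6); WM=3
i=5 t=6 v=1: → [6,10),[5,9),[4,8),[3,7); WM=4; [0,4) fires=4
i=6 t=13 v=9: → [13,17),[12,16),[11,15),[10,14); WM=11; [1,5) fires=4 [2,6) fires=2 [3,7) fires=3 [4,8) fires=2 [5,9) fires=2 [6,10) fires=1
i=7 t=10 v=6: → [10,14),[9,13),[8,12),[7,11); WM=11; [7,11) fires=1
i=8 t=2 v=3: DROP (t<11-1); WM=11
i=9 t=10 v=6: → [10,14),[9,13),[8,12),[7,11); WM=11
i=10 t=15 v=8: → [15,19),[14,18),[13,17),[12,16); WM=13; [8,12) fires=2 [9,13) fires=2
i=11 t=15 v=9: → [15,19),[14,18),[13,17),[12,16); WM=13
i=12 t=16 v=4: → [16,20),[15,19),[14,18),[13,17); WM=14; [10,14) fires=3
i=13 t=16 v=8: → [16,20),[15,19),[14,18),[13,17); WM=14
i=14 t=15 v=6: → [15,19),[14,18),[13,17),[12,16); WM=14
i=15 t=21 v=5: → [21,25),[20,24),[19,23),[18,22); WM=19; [11,15) fires=1 [12,16) fires=4 [13,17) fires=6 [14,18) fires=5 [15,19) fires=5
i=16 t=24 v=6: → [24,28),[23,27),[22,26),[21,25); WM=22; [16,20) fires=2 [18,22) fires=1
i=17 t=24 v=7: → [24,28),[23,27),[22,26),[21,25); WM=22
i=18 t=25 v=2: → [25,29),[24,28),[23,27),[22,26); WM=23; [19,23) fires=1
i=19 t=12 v=9: DROP (t<23-1); WM=23
i=20 t=17 v=3: DROP (t<23-1); WM=23
i=21 t=20 v=1: DROP (t<23-1); WM=23
i=22 t=25 v=4: → [25,29),[24,28),[23,27),[22,26); WM=23
i=23 t=26 v=1: → [26,30),[25,29),[24,28),[23,27); WM=24; [20,24) fires=1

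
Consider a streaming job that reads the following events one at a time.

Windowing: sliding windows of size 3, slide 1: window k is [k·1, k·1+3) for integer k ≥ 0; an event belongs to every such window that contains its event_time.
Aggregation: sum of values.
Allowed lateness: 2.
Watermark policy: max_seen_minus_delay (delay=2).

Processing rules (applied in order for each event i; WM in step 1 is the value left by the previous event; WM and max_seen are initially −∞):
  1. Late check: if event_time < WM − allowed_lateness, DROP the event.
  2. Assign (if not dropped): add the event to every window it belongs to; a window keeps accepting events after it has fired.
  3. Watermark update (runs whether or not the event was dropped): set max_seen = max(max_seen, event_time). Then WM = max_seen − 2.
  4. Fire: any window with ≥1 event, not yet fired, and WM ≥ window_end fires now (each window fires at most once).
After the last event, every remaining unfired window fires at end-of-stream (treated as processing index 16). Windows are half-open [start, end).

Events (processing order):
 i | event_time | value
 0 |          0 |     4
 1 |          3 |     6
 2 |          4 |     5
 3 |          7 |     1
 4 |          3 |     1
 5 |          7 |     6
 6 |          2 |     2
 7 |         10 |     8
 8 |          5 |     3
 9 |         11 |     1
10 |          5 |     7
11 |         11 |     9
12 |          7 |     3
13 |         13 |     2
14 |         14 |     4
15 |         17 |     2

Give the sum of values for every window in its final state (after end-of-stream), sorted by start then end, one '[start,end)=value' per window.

[0,3)=4 [1,4)=7 [2,5)=12 [3,6)=12 [4,7)=5 [5,8)=10 [6,9)=10 [7,10)=10 [8,11)=8 [9,12)=18 [10,13)=18 [11,14)=12 [12,15)=6 [13,16)=6 [14,17)=4 [15,18)=2 [16,19)=2 [17,20)=2

i=0 t=0 v=4: → [0,3); WM=-2
i=1 t=3 v=6: → [3,6),[2,5),[1,4); WM=1
i=2 t=4 v=5: → [4,7),[3,6),[2,5); WM=2
i=3 t=7 v=1: → [7,10),[6,9),[5,8); WM=5; [0,3) fires=4 [1,4) fires=6 [2,5) fires=11
i=4 t=3 v=1: → [3,6),[2,5),[1,4); WM=5
i=5 t=7 v=6: → [7,10),[6,9),[5,8); WM=5
i=6 t=2 v=2: DROP (t<5-2); WM=5
i=7 t=10 v=8: → [10,13),[9,12),[8,11); WM=8; [3,6) fires=12 [4,7) fires=5 [5,8) fires=7
i=8 t=5 v=3: DROP (t<8-2); WM=8
i=9 t=11 v=1: → [11,14),[10,13),[9,12); WM=9; [6,9) fires=7
i=10 t=5 v=7: DROP (t<9-2); WM=9
i=11 t=11 v=9: → [11,14),[10,13),[9,12); WM=9
i=12 t=7 v=3: → [7,10),[6,9),[5,8); WM=9
i=13 t=13 v=2: → [13,16),[12,15),[11,14); WM=11; [7,10) fires=10 [8,11) fires=8
i=14 t=14 v=4: → [14,17),[13,16),[12,15); WM=12; [9,12) fires=18
i=15 t=17 v=2: → [17,20),[16,19),[15,18); WM=15; [10,13) fires=18 [11,14) fires=12 [12,15) fires=6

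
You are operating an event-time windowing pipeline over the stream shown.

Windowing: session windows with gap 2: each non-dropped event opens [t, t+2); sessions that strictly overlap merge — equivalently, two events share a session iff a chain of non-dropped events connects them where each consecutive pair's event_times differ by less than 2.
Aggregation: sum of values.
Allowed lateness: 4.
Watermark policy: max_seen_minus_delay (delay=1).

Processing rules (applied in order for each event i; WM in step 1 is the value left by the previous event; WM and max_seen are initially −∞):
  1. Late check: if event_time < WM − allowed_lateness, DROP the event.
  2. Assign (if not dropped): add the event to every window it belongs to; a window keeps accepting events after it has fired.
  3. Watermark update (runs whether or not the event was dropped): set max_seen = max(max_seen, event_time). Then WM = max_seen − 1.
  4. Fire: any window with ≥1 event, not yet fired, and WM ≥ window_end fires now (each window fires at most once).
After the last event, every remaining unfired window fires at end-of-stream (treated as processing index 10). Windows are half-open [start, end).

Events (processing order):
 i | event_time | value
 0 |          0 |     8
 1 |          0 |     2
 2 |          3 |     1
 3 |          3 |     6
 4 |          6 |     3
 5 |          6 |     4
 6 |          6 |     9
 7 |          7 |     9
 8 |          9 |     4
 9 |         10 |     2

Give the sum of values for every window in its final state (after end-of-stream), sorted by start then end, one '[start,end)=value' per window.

[0,2)=10 [3,5)=7 [6,9)=25 [9,12)=6

i=0 t=0 v=8: → [0,2); WM=-1
i=1 t=0 v=2: → [0,2); WM=-1
i=2 t=3 v=1: → [3,5); WM=2
i=3 t=3 v=6: → [3,5); WM=2
i=4 t=6 v=3: → [6,8); WM=5
i=5 t=6 v=4: → [6,8); WM=5
i=6 t=6 v=9: → [6,8); WM=5
i=7 t=7 v=9: → [6,9); WM=6
i=8 t=9 v=4: → [9,11); WM=8
i=9 t=10 v=2: → [9,12); WM=9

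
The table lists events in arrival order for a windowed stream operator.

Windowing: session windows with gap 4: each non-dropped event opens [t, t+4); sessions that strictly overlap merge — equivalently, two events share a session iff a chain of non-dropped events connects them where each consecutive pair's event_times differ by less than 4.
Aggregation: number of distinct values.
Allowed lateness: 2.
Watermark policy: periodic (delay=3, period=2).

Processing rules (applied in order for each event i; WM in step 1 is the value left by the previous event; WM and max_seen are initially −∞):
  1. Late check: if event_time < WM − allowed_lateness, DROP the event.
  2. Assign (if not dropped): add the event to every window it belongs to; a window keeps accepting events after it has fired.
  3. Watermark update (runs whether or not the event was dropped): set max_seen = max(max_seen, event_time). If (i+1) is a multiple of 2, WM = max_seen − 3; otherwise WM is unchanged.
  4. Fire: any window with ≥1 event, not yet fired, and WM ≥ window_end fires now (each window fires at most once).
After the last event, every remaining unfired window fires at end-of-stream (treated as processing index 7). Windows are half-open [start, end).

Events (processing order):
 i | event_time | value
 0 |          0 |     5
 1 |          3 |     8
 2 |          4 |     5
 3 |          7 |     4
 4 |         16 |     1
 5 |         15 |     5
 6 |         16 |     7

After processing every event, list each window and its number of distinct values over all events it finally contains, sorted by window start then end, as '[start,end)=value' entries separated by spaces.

[0,11)=3 [15,20)=3

i=0 t=0 v=5: → [0,4); WM=−∞
i=1 t=3 v=8: → [0,7); WM=0
i=2 t=4 v=5: → [0,8); WM=0
i=3 t=7 v=4: → [0,11); WM=4
i=4 t=16 v=1: → [16,20); WM=4
i=5 t=15 v=5: → [15,20); WM=13
i=6 t=16 v=7: → [15,20); WM=13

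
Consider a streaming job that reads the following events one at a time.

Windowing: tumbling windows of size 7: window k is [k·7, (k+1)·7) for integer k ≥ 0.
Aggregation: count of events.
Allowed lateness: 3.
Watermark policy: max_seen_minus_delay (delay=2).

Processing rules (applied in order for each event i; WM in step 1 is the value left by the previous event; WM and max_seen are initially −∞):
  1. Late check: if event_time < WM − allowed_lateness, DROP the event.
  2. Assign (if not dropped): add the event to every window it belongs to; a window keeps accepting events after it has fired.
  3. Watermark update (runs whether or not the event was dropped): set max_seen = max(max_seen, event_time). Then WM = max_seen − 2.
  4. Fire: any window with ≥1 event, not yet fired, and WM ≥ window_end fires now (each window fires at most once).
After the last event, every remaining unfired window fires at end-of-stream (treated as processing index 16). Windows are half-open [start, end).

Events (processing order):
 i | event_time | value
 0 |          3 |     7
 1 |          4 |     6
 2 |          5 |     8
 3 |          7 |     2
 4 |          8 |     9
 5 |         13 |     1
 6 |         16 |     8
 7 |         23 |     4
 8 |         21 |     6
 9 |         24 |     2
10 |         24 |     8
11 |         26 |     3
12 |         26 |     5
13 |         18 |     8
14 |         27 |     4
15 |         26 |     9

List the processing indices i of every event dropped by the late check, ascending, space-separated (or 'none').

i=0 t=3 v=7: → [0,7); WM=1
i=1 t=4 v=6: → [0,7); WM=2
i=2 t=5 v=8: → [0,7); WM=3
i=3 t=7 v=2: → [7,14); WM=5
i=4 t=8 v=9: → [7,14); WM=6
i=5 t=13 v=1: → [7,14); WM=11; [0,7) fires=3
i=6 t=16 v=8: → [14,21); WM=14; [7,14) fires=3
i=7 t=23 v=4: → [21,28); WM=21; [14,21) fires=1
i=8 t=21 v=6: → [21,28); WM=21
i=9 t=24 v=2: → [21,28); WM=22
i=10 t=24 v=8: → [21,28); WM=22
i=11 t=26 v=3: → [21,28); WM=24
i=12 t=26 v=5: → [21,28); WM=24
i=13 t=18 v=8: DROP (t<24-3); WM=24
i=14 t=27 v=4: → [21,28); WM=25
i=15 t=26 v=9: → [21,28); WM=25

13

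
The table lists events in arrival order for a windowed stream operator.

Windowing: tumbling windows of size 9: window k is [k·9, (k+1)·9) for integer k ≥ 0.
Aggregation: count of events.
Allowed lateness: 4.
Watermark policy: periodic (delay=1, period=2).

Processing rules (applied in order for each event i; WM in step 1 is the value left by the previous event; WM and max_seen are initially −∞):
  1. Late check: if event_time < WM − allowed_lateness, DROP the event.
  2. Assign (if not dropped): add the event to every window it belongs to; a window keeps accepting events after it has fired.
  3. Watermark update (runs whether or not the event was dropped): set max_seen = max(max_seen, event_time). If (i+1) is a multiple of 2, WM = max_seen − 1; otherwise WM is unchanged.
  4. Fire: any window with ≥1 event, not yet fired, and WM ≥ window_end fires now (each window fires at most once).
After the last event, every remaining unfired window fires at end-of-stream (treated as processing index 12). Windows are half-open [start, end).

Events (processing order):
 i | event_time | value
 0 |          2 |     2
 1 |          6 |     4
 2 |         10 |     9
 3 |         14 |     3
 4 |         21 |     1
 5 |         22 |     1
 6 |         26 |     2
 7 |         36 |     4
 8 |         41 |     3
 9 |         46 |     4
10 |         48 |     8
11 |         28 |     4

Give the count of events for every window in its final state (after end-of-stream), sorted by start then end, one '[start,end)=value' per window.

i=0 t=2 v=2: → [0,9); WM=−∞
i=1 t=6 v=4: → [0,9); WM=5
i=2 t=10 v=9: → [9,18); WM=5
i=3 t=14 v=3: → [9,18); WM=13; [0,9) fires=2
i=4 t=21 v=1: → [18,27); WM=13
i=5 t=22 v=1: → [18,27); WM=21; [9,18) fires=2
i=6 t=26 v=2: → [18,27); WM=21
i=7 t=36 v=4: → [36,45); WM=35; [18,27) fires=3
i=8 t=41 v=3: → [36,45); WM=35
i=9 t=46 v=4: → [45,54); WM=45; [36,45) fires=2
i=10 t=48 v=8: → [45,54); WM=45
i=11 t=28 v=4: DROP (t<45-4); WM=47

[0,9)=2 [9,18)=2 [18,27)=3 [36,45)=2 [45,54)=2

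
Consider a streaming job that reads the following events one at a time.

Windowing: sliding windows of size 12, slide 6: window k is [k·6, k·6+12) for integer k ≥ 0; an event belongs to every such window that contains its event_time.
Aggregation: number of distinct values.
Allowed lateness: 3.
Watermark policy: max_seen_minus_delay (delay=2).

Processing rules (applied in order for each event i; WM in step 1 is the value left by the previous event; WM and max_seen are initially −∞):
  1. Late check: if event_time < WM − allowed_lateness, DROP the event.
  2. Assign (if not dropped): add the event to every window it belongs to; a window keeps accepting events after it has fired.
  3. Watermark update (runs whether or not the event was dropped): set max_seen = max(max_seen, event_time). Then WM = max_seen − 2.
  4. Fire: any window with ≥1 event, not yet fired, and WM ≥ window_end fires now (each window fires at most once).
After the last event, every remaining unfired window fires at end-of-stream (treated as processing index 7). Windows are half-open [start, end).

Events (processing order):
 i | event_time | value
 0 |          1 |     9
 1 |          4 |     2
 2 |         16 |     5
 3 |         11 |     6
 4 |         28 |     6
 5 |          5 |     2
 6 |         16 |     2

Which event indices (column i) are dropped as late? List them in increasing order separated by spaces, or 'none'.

i=0 t=1 v=9: → [0,12); WM=-1
i=1 t=4 v=2: → [0,12); WM=2
i=2 t=16 v=5: → [12,24),[6,18); WM=14; [0,12) fires=2
i=3 t=11 v=6: → [6,18),[0,12); WM=14
i=4 t=28 v=6: → [24,36),[18,30); WM=26; [6,18) fires=2 [12,24) fires=1
i=5 t=5 v=2: DROP (t<26-3); WM=26
i=6 t=16 v=2: DROP (t<26-3); WM=26

5 6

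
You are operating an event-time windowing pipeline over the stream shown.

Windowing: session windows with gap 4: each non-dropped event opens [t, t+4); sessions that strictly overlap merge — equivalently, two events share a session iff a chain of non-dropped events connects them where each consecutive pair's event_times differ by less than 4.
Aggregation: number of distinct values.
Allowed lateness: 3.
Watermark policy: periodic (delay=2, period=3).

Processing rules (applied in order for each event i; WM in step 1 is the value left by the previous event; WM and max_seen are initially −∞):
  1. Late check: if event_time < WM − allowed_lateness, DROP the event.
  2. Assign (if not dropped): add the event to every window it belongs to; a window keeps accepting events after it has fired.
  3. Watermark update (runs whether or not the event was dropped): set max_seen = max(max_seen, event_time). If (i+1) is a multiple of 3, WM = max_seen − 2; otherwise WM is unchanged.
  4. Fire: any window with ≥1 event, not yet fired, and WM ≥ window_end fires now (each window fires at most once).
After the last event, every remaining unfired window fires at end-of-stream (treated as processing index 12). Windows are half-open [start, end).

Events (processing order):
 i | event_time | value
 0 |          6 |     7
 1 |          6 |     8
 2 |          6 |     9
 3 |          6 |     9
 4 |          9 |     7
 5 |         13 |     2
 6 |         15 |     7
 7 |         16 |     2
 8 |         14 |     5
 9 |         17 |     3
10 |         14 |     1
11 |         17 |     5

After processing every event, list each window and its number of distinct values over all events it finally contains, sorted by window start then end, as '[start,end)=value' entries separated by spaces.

[6,13)=3 [13,21)=5

i=0 t=6 v=7: → [6,10); WM=−∞
i=1 t=6 v=8: → [6,10); WM=−∞
i=2 t=6 v=9: → [6,10); WM=4
i=3 t=6 v=9: → [6,10); WM=4
i=4 t=9 v=7: → [6,13); WM=4
i=5 t=13 v=2: → [13,17); WM=11
i=6 t=15 v=7: → [13,19); WM=11
i=7 t=16 v=2: → [13,20); WM=11
i=8 t=14 v=5: → [13,20); WM=14
i=9 t=17 v=3: → [13,21); WM=14
i=10 t=14 v=1: → [13,21); WM=14
i=11 t=17 v=5: → [13,21); WM=15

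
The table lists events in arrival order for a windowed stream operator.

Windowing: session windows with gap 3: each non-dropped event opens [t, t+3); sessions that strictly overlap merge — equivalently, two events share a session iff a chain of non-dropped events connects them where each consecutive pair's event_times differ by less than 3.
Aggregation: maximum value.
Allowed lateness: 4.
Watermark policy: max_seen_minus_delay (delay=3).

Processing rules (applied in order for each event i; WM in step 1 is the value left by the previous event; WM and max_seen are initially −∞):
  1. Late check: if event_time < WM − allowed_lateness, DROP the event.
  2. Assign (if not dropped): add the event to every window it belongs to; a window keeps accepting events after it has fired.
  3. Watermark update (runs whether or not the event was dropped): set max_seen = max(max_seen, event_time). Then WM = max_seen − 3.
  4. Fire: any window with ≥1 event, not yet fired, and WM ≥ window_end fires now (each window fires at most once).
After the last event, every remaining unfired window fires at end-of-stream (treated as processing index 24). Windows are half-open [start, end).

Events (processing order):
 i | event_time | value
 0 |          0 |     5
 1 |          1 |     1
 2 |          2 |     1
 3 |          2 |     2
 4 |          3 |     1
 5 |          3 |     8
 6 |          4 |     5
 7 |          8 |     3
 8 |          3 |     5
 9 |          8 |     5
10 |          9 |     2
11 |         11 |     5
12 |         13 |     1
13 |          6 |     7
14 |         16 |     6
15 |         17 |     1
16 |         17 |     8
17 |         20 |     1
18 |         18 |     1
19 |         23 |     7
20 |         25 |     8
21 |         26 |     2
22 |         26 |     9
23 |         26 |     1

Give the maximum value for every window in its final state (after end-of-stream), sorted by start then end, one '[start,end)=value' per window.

i=0 t=0 v=5: → [0,3); WM=-3
i=1 t=1 v=1: → [0,4); WM=-2
i=2 t=2 v=1: → [0,5); WM=-1
i=3 t=2 v=2: → [0,5); WM=-1
i=4 t=3 v=1: → [0,6); WM=0
i=5 t=3 v=8: → [0,6); WM=0
i=6 t=4 v=5: → [0,7); WM=1
i=7 t=8 v=3: → [8,11); WM=5
i=8 t=3 v=5: → [0,7); WM=5
i=9 t=8 v=5: → [8,11); WM=5
i=10 t=9 v=2: → [8,12); WM=6
i=11 t=11 v=5: → [8,14); WM=8
i=12 t=13 v=1: → [8,16); WM=10
i=13 t=6 v=7: → [0,16); WM=10
i=14 t=16 v=6: → [16,19); WM=13
i=15 t=17 v=1: → [16,20); WM=14
i=16 t=17 v=8: → [16,20); WM=14
i=17 t=20 v=1: → [20,23); WM=17
i=18 t=18 v=1: → [16,23); WM=17
i=19 t=23 v=7: → [23,26); WM=20
i=20 t=25 v=8: → [23,28); WM=22
i=21 t=26 v=2: → [23,29); WM=23
i=22 t=26 v=9: → [23,29); WM=23
i=23 t=26 v=1: → [23,29); WM=23

[0,16)=8 [16,23)=8 [23,29)=9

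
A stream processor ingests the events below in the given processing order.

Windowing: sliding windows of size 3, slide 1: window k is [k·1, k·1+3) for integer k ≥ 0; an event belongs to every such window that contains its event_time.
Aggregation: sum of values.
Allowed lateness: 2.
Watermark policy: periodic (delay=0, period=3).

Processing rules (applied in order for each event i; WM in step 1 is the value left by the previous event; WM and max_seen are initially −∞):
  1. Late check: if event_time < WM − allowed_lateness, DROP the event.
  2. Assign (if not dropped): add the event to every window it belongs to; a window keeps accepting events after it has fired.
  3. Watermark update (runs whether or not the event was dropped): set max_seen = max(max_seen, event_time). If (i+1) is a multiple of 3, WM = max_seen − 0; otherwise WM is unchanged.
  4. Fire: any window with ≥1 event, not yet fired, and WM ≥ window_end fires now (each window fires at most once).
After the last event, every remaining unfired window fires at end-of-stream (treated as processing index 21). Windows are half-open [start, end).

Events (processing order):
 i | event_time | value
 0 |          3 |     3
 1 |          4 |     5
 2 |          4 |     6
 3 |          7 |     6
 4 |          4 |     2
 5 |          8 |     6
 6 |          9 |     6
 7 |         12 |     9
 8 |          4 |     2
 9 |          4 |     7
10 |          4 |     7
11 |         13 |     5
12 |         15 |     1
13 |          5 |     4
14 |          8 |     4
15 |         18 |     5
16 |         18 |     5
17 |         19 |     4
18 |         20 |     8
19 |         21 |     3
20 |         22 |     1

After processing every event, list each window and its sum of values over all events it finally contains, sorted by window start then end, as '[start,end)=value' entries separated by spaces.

i=0 t=3 v=3: → [3,6),[2,5),[1,4); WM=−∞
i=1 t=4 v=5: → [4,7),[3,6),[2,5); WM=−∞
i=2 t=4 v=6: → [4,7),[3,6),[2,5); WM=4; [1,4) fires=3
i=3 t=7 v=6: → [7,10),[6,9),[5,8); WM=4
i=4 t=4 v=2: → [4,7),[3,6),[2,5); WM=4
i=5 t=8 v=6: → [8,11),[7,10),[6,9); WM=8; [2,5) fires=16 [3,6) fires=16 [4,7) fires=13 [5,8) fires=6
i=6 t=9 v=6: → [9,12),[8,11),[7,10); WM=8
i=7 t=12 v=9: → [12,15),[11,14),[10,13); WM=8
i=8 t=4 v=2: DROP (t<8-2); WM=12; [6,9) fires=12 [7,10) fires=18 [8,11) fires=12 [9,12) fires=6
i=9 t=4 v=7: DROP (t<12-2); WM=12
i=10 t=4 v=7: DROP (t<12-2); WM=12
i=11 t=13 v=5: → [13,16),[12,15),[11,14); WM=13; [10,13) fires=9
i=12 t=15 v=1: → [15,18),[14,17),[13,16); WM=13
i=13 t=5 v=4: DROP (t<13-2); WM=13
i=14 t=8 v=4: DROP (t<13-2); WM=15; [11,14) fires=14 [12,15) fires=14
i=15 t=18 v=5: → [18,21),[17,20),[16,19); WM=15
i=16 t=18 v=5: → [18,21),[17,20),[16,19); WM=15
i=17 t=19 v=4: → [19,22),[18,21),[17,20); WM=19; [13,16) fires=6 [14,17) fires=1 [15,18) fires=1 [16,19) fires=10
i=18 t=20 v=8: → [20,23),[19,22),[18,21); WM=19
i=19 t=21 v=3: → [21,24),[20,23),[19,22); WM=19
i=20 t=22 v=1: → [22,25),[21,24),[20,23); WM=22; [17,20) fires=14 [18,21) fires=22 [19,22) fires=15

[1,4)=3 [2,5)=16 [3,6)=16 [4,7)=13 [5,8)=6 [6,9)=12 [7,10)=18 [8,11)=12 [9,12)=6 [10,13)=9 [11,14)=14 [12,15)=14 [13,16)=6 [14,17)=1 [15,18)=1 [16,19)=10 [17,20)=14 [18,21)=22 [19,22)=15 [20,23)=12 [21,24)=4 [22,25)=1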